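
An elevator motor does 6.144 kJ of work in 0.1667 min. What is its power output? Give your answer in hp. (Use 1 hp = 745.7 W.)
Convert to SI: W = 6144.0 J, t = 10.002 s
P = W/t = 6144.0/10.002 = 614.277 W = 0.8238 hp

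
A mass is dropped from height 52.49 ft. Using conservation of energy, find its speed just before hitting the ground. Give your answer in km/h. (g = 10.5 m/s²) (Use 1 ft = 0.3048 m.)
Convert to SI: h = 15.999 m
mgh = ½mv² ⇒ v = √(2gh) = √(2·10.5·15.999) = 18.3297 m/s = 65.99 km/h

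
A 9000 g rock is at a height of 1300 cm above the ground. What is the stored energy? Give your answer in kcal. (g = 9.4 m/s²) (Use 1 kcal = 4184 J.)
Convert to SI: m = 9.0 kg, h = 13.0 m
PE = mgh = (9.0)(9.4)(13.0) = 1099.8 J = 0.2629 kcal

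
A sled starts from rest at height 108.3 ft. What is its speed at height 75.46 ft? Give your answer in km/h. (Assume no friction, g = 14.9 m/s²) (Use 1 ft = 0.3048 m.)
Convert to SI: h₁−h₂ = 10.0096 m
mgh₁ = mgh₂ + ½mv² ⇒ v = √(2g(h₁−h₂)) = √(2·14.9·10.0096) = 17.271 m/s = 62.18 km/h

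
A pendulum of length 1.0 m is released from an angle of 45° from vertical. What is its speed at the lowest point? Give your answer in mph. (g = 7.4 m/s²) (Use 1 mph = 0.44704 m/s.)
h = L(1 − cosθ) = 1.0(1 − cos45°) = 0.292893 m
v = √(2gh) = √(2·7.4·0.292893) = 2.08202 m/s = 4.657 mph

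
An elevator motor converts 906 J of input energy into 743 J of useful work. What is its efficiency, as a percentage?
η = W_out/W_in = 743/906 = 82.01%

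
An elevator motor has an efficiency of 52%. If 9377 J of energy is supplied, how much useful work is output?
W_out = η·W_in = 0.52·9377 = 4876.04 J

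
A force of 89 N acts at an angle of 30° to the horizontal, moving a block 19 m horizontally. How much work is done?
W = F·d·cosθ = (89)(19)cos(30°) = 1464 J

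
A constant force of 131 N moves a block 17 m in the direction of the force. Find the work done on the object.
W = F·d = (131)(17) = 2227 J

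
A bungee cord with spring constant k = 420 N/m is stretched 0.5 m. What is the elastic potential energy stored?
PE = ½kx² = ½(420)(0.5)² = 52.5 J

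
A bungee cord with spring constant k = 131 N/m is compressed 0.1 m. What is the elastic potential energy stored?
PE = ½kx² = ½(131)(0.1)² = 0.655 J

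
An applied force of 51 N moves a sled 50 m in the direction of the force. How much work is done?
W = F·d = (51)(50) = 2550 J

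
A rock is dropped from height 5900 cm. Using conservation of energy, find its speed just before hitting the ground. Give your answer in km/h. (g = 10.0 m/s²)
Convert to SI: h = 59.0 m
mgh = ½mv² ⇒ v = √(2gh) = √(2·10.0·59.0) = 34.3511 m/s = 123.7 km/h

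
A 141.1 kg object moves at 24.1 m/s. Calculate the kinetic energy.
KE = ½mv² = ½(141.1)(24.1)² = 40980 J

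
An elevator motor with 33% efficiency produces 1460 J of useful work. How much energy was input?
W_in = W_out/η = 1460/0.33 = 4424 J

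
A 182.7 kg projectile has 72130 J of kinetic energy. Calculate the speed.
v = √(2·KE/m) = √(2·72130/182.7) = 28.1 m/s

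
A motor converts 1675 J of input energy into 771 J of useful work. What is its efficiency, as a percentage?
η = W_out/W_in = 771/1675 = 46.03%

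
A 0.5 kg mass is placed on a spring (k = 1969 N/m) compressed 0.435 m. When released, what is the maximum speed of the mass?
½kx² = ½mv² ⇒ v = x√(k/m) = (0.435)√(1969/0.5) = 27.3 m/s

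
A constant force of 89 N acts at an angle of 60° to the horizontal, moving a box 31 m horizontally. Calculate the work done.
W = F·d·cosθ = (89)(31)cos(60°) = 1380 J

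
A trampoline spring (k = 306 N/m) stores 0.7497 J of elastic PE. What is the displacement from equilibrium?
x = √(2·PE/k) = √(2·0.7497/306) = 0.07 m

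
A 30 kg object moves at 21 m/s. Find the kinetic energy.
KE = ½mv² = ½(30)(21)² = 6615.0 J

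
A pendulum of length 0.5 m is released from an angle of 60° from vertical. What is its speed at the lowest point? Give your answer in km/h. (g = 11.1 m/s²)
h = L(1 − cosθ) = 0.5(1 − cos60°) = 0.25 m
v = √(2gh) = √(2·11.1·0.25) = 2.35584 m/s = 8.481 km/h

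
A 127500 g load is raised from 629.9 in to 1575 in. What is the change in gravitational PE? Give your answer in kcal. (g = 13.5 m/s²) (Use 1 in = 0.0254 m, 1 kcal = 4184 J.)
Convert to SI: m = 127.5 kg, Δh = 24.0055 m
ΔPE = mgΔh = (127.5)(13.5)(24.0055) = 41319.5 J = 9.876 kcal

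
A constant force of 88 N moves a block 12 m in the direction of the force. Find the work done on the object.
W = F·d = (88)(12) = 1056 J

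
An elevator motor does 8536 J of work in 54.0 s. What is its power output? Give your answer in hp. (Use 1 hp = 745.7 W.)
P = W/t = 8536.0/54.0 = 158.074 W = 0.212 hp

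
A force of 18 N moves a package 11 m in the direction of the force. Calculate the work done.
W = F·d = (18)(11) = 198.0 J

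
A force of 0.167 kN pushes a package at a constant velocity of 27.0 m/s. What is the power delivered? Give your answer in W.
Convert to SI: F = 167.0 N, v = 27.0 m/s
P = Fv = (167.0)(27.0) = 4509 W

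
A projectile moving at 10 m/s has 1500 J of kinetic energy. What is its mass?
m = 2·KE/v² = 2·1500/(10)² = 30.0 kg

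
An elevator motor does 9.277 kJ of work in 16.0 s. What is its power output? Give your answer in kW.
Convert to SI: W = 9277.0 J, t = 16.0 s
P = W/t = 9277.0/16.0 = 579.813 W = 0.5798 kW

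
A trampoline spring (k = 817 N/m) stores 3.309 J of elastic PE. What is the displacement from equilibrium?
x = √(2·PE/k) = √(2·3.309/817) = 0.09 m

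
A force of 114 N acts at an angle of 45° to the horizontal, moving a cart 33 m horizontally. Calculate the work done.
W = F·d·cosθ = (114)(33)cos(45°) = 2660 J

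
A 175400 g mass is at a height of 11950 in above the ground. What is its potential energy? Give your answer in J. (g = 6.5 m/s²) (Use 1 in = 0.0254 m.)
Convert to SI: m = 175.4 kg, h = 303.53 m
PE = mgh = (175.4)(6.5)(303.53) = 346100 J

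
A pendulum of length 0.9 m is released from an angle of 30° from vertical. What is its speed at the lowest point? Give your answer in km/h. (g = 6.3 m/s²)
h = L(1 − cosθ) = 0.9(1 − cos30°) = 0.120577 m
v = √(2gh) = √(2·6.3·0.120577) = 1.23259 m/s = 4.437 km/h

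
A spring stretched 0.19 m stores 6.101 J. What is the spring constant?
k = 2·PE/x² = 2·6.101/(0.19)² = 338.0 N/m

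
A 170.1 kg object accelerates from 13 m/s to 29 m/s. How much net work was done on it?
W = ΔKE = ½m(v₂² − v₁²) = ½(170.1)(29² − 13²) = 57153.6 J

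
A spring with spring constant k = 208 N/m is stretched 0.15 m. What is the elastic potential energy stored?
PE = ½kx² = ½(208)(0.15)² = 2.34 J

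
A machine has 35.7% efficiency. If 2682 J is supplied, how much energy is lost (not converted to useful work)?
W_lost = W_in(1 − η) = 2682·(1 − 0.357) = 1725 J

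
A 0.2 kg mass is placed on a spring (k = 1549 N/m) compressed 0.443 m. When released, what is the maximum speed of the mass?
½kx² = ½mv² ⇒ v = x√(k/m) = (0.443)√(1549/0.2) = 38.99 m/s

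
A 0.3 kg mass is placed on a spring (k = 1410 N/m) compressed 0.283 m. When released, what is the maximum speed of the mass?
½kx² = ½mv² ⇒ v = x√(k/m) = (0.283)√(1410/0.3) = 19.4 m/s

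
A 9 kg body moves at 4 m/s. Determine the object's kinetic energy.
KE = ½mv² = ½(9)(4)² = 72.0 J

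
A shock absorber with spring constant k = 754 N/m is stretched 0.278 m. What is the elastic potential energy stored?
PE = ½kx² = ½(754)(0.278)² = 29.14 J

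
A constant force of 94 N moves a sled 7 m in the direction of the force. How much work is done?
W = F·d = (94)(7) = 658.0 J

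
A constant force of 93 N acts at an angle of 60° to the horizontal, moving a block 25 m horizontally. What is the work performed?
W = F·d·cosθ = (93)(25)cos(60°) = 1163 J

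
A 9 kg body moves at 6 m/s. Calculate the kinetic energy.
KE = ½mv² = ½(9)(6)² = 162.0 J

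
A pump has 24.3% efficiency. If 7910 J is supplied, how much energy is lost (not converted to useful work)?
W_lost = W_in(1 − η) = 7910·(1 − 0.243) = 5988 J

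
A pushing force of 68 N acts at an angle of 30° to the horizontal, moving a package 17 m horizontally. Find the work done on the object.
W = F·d·cosθ = (68)(17)cos(30°) = 1001 J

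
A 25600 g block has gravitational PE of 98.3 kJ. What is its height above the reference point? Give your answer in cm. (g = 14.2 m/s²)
Convert to SI: m = 25.6 kg, PE = 98300.0 J
h = PE/(mg) = 98300.0/(25.6·14.2) = 270.412 m = 27040 cm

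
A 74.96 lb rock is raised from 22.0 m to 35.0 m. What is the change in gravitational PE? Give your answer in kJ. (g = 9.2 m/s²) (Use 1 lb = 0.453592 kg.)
Convert to SI: m = 34.0013 kg, Δh = 13.0 m
ΔPE = mgΔh = (34.0013)(9.2)(13.0) = 4066.55 J = 4.067 kJ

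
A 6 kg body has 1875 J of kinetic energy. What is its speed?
v = √(2·KE/m) = √(2·1875/6) = 25.0 m/s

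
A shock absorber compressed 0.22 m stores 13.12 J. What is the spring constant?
k = 2·PE/x² = 2·13.12/(0.22)² = 542.1 N/m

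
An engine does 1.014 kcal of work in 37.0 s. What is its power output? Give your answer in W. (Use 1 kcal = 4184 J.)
Convert to SI: W = 4242.58 J, t = 37.0 s
P = W/t = 4242.58/37.0 = 114.7 W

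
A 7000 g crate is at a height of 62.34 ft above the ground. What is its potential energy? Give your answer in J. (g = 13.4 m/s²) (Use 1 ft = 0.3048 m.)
Convert to SI: m = 7.0 kg, h = 19.0012 m
PE = mgh = (7.0)(13.4)(19.0012) = 1782 J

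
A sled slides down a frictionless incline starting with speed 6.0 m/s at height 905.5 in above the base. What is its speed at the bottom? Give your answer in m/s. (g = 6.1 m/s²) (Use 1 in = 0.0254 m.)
Convert to SI: v₀ = 6.0 m/s, h = 22.9997 m
½mv₀² + mgh = ½mv² ⇒ v = √(v₀² + 2gh) = √(6.0² + 2·6.1·22.9997) = 17.79 m/s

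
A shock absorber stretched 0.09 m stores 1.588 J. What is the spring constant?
k = 2·PE/x² = 2·1.588/(0.09)² = 392.1 N/m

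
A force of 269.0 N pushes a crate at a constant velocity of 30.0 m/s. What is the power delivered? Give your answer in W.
P = Fv = (269.0)(30.0) = 8070 W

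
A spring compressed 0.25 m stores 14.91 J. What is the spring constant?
k = 2·PE/x² = 2·14.91/(0.25)² = 477.1 N/m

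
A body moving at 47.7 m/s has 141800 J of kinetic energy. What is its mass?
m = 2·KE/v² = 2·141800/(47.7)² = 124.6 kg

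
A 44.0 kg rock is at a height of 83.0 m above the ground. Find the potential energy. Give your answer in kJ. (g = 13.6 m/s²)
PE = mgh = (44.0)(13.6)(83.0) = 49667.2 J = 49.67 kJ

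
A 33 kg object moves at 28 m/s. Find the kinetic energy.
KE = ½mv² = ½(33)(28)² = 12936.0 J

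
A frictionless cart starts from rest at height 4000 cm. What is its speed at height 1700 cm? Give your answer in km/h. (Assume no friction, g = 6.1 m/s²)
Convert to SI: h₁−h₂ = 23.0 m
mgh₁ = mgh₂ + ½mv² ⇒ v = √(2g(h₁−h₂)) = √(2·6.1·23.0) = 16.7511 m/s = 60.3 km/h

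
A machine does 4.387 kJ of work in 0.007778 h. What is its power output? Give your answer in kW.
Convert to SI: W = 4387.0 J, t = 28.0008 s
P = W/t = 4387.0/28.0008 = 156.674 W = 0.1567 kW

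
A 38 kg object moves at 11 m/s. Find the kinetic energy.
KE = ½mv² = ½(38)(11)² = 2299.0 J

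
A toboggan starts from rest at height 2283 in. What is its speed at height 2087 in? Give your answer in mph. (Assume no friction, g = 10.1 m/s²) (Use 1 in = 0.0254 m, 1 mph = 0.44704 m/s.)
Convert to SI: h₁−h₂ = 4.9784 m
mgh₁ = mgh₂ + ½mv² ⇒ v = √(2g(h₁−h₂)) = √(2·10.1·4.9784) = 10.0281 m/s = 22.43 mph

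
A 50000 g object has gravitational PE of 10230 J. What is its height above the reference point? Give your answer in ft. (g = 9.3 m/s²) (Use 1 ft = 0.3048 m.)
Convert to SI: m = 50.0 kg, PE = 10230.0 J
h = PE/(mg) = 10230.0/(50.0·9.3) = 22.0 m = 72.18 ft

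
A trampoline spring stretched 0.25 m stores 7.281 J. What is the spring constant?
k = 2·PE/x² = 2·7.281/(0.25)² = 233.0 N/m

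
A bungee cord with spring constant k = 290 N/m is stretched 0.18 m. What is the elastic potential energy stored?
PE = ½kx² = ½(290)(0.18)² = 4.698 J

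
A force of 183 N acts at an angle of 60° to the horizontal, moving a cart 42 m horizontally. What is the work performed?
W = F·d·cosθ = (183)(42)cos(60°) = 3843 J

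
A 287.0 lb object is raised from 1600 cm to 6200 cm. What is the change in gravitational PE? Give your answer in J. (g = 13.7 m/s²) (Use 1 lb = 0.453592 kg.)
Convert to SI: m = 130.181 kg, Δh = 46.0 m
ΔPE = mgΔh = (130.181)(13.7)(46.0) = 82040 J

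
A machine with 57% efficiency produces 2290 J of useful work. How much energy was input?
W_in = W_out/η = 2290/0.57 = 4018 J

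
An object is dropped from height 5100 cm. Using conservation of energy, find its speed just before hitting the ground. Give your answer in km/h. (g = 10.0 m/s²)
Convert to SI: h = 51.0 m
mgh = ½mv² ⇒ v = √(2gh) = √(2·10.0·51.0) = 31.9374 m/s = 115.0 km/h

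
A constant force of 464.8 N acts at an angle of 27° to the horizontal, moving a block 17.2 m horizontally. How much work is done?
W = F·d·cosθ = (464.8)(17.2)cos(27°) = 7123 J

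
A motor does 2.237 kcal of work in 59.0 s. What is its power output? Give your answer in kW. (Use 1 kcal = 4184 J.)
Convert to SI: W = 9359.61 J, t = 59.0 s
P = W/t = 9359.61/59.0 = 158.637 W = 0.1586 kW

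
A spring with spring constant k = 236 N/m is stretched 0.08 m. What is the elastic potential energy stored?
PE = ½kx² = ½(236)(0.08)² = 0.7552 J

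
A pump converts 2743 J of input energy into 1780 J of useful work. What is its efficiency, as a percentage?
η = W_out/W_in = 1780/2743 = 64.89%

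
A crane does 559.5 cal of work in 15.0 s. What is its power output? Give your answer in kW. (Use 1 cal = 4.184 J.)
Convert to SI: W = 2340.95 J, t = 15.0 s
P = W/t = 2340.95/15.0 = 156.063 W = 0.1561 kW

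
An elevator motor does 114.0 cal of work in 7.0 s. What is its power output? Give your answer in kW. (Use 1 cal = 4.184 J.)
Convert to SI: W = 476.976 J, t = 7.0 s
P = W/t = 476.976/7.0 = 68.1394 W = 0.06814 kW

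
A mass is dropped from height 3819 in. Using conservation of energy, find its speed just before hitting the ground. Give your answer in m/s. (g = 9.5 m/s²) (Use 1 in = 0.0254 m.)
Convert to SI: h = 97.0026 m
mgh = ½mv² ⇒ v = √(2gh) = √(2·9.5·97.0026) = 42.93 m/s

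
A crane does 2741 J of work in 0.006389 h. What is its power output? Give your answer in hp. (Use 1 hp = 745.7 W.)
Convert to SI: W = 2741.0 J, t = 23.0004 s
P = W/t = 2741.0/23.0004 = 119.172 W = 0.1598 hp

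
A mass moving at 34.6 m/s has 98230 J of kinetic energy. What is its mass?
m = 2·KE/v² = 2·98230/(34.6)² = 164.1 kg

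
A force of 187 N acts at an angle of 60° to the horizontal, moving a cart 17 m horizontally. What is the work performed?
W = F·d·cosθ = (187)(17)cos(60°) = 1590 J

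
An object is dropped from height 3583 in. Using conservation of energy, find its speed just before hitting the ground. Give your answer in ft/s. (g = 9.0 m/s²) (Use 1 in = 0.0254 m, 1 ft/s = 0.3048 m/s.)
Convert to SI: h = 91.0082 m
mgh = ½mv² ⇒ v = √(2gh) = √(2·9.0·91.0082) = 40.474 m/s = 132.8 ft/s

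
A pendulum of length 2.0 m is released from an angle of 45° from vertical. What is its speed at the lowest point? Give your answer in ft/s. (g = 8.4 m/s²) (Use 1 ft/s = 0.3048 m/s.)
h = L(1 − cosθ) = 2.0(1 − cos45°) = 0.585786 m
v = √(2gh) = √(2·8.4·0.585786) = 3.13707 m/s = 10.29 ft/s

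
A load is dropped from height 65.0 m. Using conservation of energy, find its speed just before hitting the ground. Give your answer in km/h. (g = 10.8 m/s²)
mgh = ½mv² ⇒ v = √(2gh) = √(2·10.8·65.0) = 37.47 m/s = 134.9 km/h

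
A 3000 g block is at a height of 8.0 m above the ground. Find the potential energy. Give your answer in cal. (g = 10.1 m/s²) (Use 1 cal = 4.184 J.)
Convert to SI: m = 3.0 kg, h = 8.0 m
PE = mgh = (3.0)(10.1)(8.0) = 242.4 J = 57.93 cal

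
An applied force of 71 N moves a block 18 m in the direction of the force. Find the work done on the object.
W = F·d = (71)(18) = 1278 J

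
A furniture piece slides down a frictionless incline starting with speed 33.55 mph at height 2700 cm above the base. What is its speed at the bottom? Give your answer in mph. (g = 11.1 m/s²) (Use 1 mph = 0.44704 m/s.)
Convert to SI: v₀ = 14.9982 m/s, h = 27.0 m
½mv₀² + mgh = ½mv² ⇒ v = √(v₀² + 2gh) = √(14.9982² + 2·11.1·27.0) = 28.7114 m/s = 64.23 mph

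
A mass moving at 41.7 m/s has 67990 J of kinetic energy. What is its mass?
m = 2·KE/v² = 2·67990/(41.7)² = 78.2 kg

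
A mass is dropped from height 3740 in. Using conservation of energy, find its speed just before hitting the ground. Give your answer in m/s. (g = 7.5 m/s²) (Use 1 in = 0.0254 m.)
Convert to SI: h = 94.996 m
mgh = ½mv² ⇒ v = √(2gh) = √(2·7.5·94.996) = 37.75 m/s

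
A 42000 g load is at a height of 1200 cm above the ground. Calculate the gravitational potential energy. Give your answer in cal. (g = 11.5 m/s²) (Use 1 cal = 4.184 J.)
Convert to SI: m = 42.0 kg, h = 12.0 m
PE = mgh = (42.0)(11.5)(12.0) = 5796.0 J = 1385 cal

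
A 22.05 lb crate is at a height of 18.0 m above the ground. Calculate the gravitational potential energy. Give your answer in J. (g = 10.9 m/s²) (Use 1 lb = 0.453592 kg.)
Convert to SI: m = 10.0017 kg, h = 18.0 m
PE = mgh = (10.0017)(10.9)(18.0) = 1962 J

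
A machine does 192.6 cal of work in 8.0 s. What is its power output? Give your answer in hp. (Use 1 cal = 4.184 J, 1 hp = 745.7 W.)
Convert to SI: W = 805.838 J, t = 8.0 s
P = W/t = 805.838/8.0 = 100.73 W = 0.1351 hp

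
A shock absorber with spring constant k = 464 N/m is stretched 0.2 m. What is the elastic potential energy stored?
PE = ½kx² = ½(464)(0.2)² = 9.28 J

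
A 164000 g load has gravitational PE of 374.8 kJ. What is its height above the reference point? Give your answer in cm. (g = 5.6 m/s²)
Convert to SI: m = 164.0 kg, PE = 374800 J
h = PE/(mg) = 374800/(164.0·5.6) = 408.101 m = 40810 cm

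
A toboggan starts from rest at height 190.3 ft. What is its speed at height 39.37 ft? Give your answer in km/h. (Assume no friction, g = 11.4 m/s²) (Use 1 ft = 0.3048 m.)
Convert to SI: h₁−h₂ = 46.0035 m
mgh₁ = mgh₂ + ½mv² ⇒ v = √(2g(h₁−h₂)) = √(2·11.4·46.0035) = 32.3864 m/s = 116.6 km/h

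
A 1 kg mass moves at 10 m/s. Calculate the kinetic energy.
KE = ½mv² = ½(1)(10)² = 50.0 J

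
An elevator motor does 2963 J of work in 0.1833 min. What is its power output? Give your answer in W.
Convert to SI: W = 2963.0 J, t = 10.998 s
P = W/t = 2963.0/10.998 = 269.4 W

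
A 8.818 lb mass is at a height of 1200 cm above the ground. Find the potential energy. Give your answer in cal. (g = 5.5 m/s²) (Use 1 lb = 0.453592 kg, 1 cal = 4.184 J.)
Convert to SI: m = 3.99977 kg, h = 12.0 m
PE = mgh = (3.99977)(5.5)(12.0) = 263.985 J = 63.09 cal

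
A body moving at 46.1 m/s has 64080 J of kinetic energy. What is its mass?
m = 2·KE/v² = 2·64080/(46.1)² = 60.3 kg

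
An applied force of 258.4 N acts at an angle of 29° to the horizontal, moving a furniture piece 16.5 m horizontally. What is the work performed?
W = F·d·cosθ = (258.4)(16.5)cos(29°) = 3729 J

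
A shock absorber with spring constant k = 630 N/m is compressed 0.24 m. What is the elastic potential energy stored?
PE = ½kx² = ½(630)(0.24)² = 18.14 J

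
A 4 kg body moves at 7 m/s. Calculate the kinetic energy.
KE = ½mv² = ½(4)(7)² = 98.0 J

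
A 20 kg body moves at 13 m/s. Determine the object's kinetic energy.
KE = ½mv² = ½(20)(13)² = 1690.0 J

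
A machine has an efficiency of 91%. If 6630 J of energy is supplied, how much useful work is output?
W_out = η·W_in = 0.91·6630 = 6033.3 J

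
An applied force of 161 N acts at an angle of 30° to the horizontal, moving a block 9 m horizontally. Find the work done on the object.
W = F·d·cosθ = (161)(9)cos(30°) = 1255 J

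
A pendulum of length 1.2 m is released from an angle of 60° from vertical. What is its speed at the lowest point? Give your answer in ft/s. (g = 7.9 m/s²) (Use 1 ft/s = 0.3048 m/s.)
h = L(1 − cosθ) = 1.2(1 − cos60°) = 0.6 m
v = √(2gh) = √(2·7.9·0.6) = 3.07896 m/s = 10.1 ft/s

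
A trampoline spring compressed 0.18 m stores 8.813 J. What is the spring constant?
k = 2·PE/x² = 2·8.813/(0.18)² = 544.0 N/m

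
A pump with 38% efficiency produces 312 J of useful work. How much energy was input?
W_in = W_out/η = 312/0.38 = 821.1 J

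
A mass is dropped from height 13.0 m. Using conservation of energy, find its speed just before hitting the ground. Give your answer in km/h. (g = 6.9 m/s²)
mgh = ½mv² ⇒ v = √(2gh) = √(2·6.9·13.0) = 13.394 m/s = 48.22 km/h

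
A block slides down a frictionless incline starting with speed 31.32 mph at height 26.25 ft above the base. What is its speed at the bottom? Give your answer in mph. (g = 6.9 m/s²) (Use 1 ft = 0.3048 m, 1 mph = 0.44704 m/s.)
Convert to SI: v₀ = 14.0013 m/s, h = 8.001 m
½mv₀² + mgh = ½mv² ⇒ v = √(v₀² + 2gh) = √(14.0013² + 2·6.9·8.001) = 17.5057 m/s = 39.16 mph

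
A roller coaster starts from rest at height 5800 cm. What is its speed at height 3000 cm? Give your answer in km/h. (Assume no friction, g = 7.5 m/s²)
Convert to SI: h₁−h₂ = 28.0 m
mgh₁ = mgh₂ + ½mv² ⇒ v = √(2g(h₁−h₂)) = √(2·7.5·28.0) = 20.4939 m/s = 73.78 km/h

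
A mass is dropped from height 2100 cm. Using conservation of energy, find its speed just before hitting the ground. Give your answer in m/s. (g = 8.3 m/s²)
Convert to SI: h = 21.0 m
mgh = ½mv² ⇒ v = √(2gh) = √(2·8.3·21.0) = 18.67 m/s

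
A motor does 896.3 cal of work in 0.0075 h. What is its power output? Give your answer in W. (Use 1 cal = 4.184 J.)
Convert to SI: W = 3750.12 J, t = 27.0 s
P = W/t = 3750.12/27.0 = 138.9 W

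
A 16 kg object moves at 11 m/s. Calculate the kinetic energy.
KE = ½mv² = ½(16)(11)² = 968.0 J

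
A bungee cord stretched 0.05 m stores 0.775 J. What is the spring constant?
k = 2·PE/x² = 2·0.775/(0.05)² = 620.0 N/m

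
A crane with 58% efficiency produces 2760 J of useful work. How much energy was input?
W_in = W_out/η = 2760/0.58 = 4759 J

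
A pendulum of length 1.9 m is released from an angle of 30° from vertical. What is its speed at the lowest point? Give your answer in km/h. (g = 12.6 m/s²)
h = L(1 − cosθ) = 1.9(1 − cos30°) = 0.254552 m
v = √(2gh) = √(2·12.6·0.254552) = 2.53273 m/s = 9.118 km/h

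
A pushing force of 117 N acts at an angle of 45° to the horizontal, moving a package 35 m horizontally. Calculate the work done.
W = F·d·cosθ = (117)(35)cos(45°) = 2896 J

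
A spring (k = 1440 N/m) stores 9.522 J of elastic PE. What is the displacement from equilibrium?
x = √(2·PE/k) = √(2·9.522/1440) = 0.115 m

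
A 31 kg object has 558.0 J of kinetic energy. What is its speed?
v = √(2·KE/m) = √(2·558.0/31) = 6.0 m/s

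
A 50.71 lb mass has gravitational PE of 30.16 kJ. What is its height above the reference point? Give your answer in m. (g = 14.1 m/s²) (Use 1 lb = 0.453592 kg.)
Convert to SI: m = 23.0017 kg, PE = 30160.0 J
h = PE/(mg) = 30160.0/(23.0017·14.1) = 92.99 m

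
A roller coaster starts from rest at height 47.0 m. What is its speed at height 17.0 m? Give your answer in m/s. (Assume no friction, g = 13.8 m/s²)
mgh₁ = mgh₂ + ½mv² ⇒ v = √(2g(h₁−h₂)) = √(2·13.8·30.0) = 28.77 m/s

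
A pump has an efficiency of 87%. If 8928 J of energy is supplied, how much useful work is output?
W_out = η·W_in = 0.87·8928 = 7767.36 J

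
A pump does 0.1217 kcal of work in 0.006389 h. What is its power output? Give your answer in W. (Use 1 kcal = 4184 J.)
Convert to SI: W = 509.193 J, t = 23.0004 s
P = W/t = 509.193/23.0004 = 22.14 W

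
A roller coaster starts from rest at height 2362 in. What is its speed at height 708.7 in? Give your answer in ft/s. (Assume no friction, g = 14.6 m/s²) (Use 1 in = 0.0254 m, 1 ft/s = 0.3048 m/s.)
Convert to SI: h₁−h₂ = 41.9938 m
mgh₁ = mgh₂ + ½mv² ⇒ v = √(2g(h₁−h₂)) = √(2·14.6·41.9938) = 35.0174 m/s = 114.9 ft/s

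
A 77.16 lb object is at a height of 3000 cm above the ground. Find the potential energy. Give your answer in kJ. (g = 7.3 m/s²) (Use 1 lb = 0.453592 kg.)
Convert to SI: m = 34.9992 kg, h = 30.0 m
PE = mgh = (34.9992)(7.3)(30.0) = 7664.82 J = 7.665 kJ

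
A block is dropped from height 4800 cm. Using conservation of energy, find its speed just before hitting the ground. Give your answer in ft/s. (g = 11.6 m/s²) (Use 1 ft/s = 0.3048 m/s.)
Convert to SI: h = 48.0 m
mgh = ½mv² ⇒ v = √(2gh) = √(2·11.6·48.0) = 33.3706 m/s = 109.5 ft/s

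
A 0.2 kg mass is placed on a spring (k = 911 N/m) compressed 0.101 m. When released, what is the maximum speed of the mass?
½kx² = ½mv² ⇒ v = x√(k/m) = (0.101)√(911/0.2) = 6.817 m/s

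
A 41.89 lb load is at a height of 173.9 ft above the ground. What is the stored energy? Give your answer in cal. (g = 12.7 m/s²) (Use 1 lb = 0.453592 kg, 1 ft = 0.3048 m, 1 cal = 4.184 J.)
Convert to SI: m = 19.001 kg, h = 53.0047 m
PE = mgh = (19.001)(12.7)(53.0047) = 12790.7 J = 3057 cal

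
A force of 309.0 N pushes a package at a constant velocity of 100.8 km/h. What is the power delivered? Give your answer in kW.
Convert to SI: F = 309.0 N, v = 28.0 m/s
P = Fv = (309.0)(28.0) = 8652.0 W = 8.652 kW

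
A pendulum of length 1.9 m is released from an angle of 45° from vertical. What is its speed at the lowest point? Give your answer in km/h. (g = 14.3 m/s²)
h = L(1 − cosθ) = 1.9(1 − cos45°) = 0.556497 m
v = √(2gh) = √(2·14.3·0.556497) = 3.98946 m/s = 14.36 km/h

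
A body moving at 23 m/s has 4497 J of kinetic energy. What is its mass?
m = 2·KE/v² = 2·4497/(23)² = 17.0 kg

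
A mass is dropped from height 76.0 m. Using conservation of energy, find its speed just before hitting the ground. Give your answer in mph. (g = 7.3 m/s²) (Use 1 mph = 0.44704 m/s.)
mgh = ½mv² ⇒ v = √(2gh) = √(2·7.3·76.0) = 33.3107 m/s = 74.51 mph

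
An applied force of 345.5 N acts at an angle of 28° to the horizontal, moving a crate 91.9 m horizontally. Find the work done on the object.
W = F·d·cosθ = (345.5)(91.9)cos(28°) = 28030 J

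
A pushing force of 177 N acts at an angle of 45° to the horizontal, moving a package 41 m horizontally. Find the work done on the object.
W = F·d·cosθ = (177)(41)cos(45°) = 5131 J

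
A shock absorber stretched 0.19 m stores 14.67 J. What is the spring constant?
k = 2·PE/x² = 2·14.67/(0.19)² = 812.7 N/m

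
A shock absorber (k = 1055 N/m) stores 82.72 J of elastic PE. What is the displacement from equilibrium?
x = √(2·PE/k) = √(2·82.72/1055) = 0.396 m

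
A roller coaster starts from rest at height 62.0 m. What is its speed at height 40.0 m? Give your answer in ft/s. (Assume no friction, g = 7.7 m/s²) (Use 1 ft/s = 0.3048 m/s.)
mgh₁ = mgh₂ + ½mv² ⇒ v = √(2g(h₁−h₂)) = √(2·7.7·22.0) = 18.4065 m/s = 60.39 ft/s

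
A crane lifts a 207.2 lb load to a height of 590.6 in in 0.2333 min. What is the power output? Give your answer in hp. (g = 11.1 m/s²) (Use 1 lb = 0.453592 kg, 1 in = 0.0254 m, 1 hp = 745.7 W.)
Convert to SI: m = 93.9843 kg, h = 15.0012 m, t = 13.998 s
P = mgh/t = (93.9843)(11.1)(15.0012)/13.998 = 1117.99 W = 1.499 hp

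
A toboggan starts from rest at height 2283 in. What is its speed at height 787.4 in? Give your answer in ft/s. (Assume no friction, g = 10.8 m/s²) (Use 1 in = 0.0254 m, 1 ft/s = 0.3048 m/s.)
Convert to SI: h₁−h₂ = 37.9882 m
mgh₁ = mgh₂ + ½mv² ⇒ v = √(2g(h₁−h₂)) = √(2·10.8·37.9882) = 28.6452 m/s = 93.98 ft/s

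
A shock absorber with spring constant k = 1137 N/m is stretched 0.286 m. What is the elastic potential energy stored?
PE = ½kx² = ½(1137)(0.286)² = 46.5 J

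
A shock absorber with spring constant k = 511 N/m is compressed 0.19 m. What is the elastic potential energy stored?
PE = ½kx² = ½(511)(0.19)² = 9.224 J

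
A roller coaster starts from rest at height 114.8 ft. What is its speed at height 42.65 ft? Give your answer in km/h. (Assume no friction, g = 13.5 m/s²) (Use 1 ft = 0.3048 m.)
Convert to SI: h₁−h₂ = 21.9913 m
mgh₁ = mgh₂ + ½mv² ⇒ v = √(2g(h₁−h₂)) = √(2·13.5·21.9913) = 24.3673 m/s = 87.72 km/h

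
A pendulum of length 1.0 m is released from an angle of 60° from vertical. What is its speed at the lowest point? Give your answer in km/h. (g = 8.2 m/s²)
h = L(1 − cosθ) = 1.0(1 − cos60°) = 0.5 m
v = √(2gh) = √(2·8.2·0.5) = 2.86356 m/s = 10.31 km/h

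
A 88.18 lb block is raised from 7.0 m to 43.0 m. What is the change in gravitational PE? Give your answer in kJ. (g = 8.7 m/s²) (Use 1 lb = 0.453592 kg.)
Convert to SI: m = 39.9977 kg, Δh = 36.0 m
ΔPE = mgΔh = (39.9977)(8.7)(36.0) = 12527.3 J = 12.53 kJ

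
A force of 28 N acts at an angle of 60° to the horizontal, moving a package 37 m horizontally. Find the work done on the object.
W = F·d·cosθ = (28)(37)cos(60°) = 518.0 J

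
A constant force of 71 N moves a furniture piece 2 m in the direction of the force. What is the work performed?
W = F·d = (71)(2) = 142.0 J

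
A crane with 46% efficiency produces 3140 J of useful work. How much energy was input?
W_in = W_out/η = 3140/0.46 = 6826 J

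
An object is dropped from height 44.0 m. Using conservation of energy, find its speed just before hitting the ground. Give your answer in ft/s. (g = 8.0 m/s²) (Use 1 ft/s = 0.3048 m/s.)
mgh = ½mv² ⇒ v = √(2gh) = √(2·8.0·44.0) = 26.533 m/s = 87.05 ft/s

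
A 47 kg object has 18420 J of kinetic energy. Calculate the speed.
v = √(2·KE/m) = √(2·18420/47) = 28.0 m/s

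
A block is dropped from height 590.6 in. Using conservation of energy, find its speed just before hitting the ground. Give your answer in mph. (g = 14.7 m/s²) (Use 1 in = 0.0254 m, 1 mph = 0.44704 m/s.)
Convert to SI: h = 15.0012 m
mgh = ½mv² ⇒ v = √(2gh) = √(2·14.7·15.0012) = 21.0009 m/s = 46.98 mph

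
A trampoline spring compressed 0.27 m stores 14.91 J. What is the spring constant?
k = 2·PE/x² = 2·14.91/(0.27)² = 409.1 N/m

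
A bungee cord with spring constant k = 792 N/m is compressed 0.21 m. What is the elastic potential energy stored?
PE = ½kx² = ½(792)(0.21)² = 17.46 J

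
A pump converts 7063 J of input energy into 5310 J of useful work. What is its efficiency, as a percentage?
η = W_out/W_in = 5310/7063 = 75.18%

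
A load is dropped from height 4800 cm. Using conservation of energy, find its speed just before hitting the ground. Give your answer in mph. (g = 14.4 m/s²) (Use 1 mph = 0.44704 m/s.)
Convert to SI: h = 48.0 m
mgh = ½mv² ⇒ v = √(2gh) = √(2·14.4·48.0) = 37.1806 m/s = 83.17 mph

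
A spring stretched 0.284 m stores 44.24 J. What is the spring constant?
k = 2·PE/x² = 2·44.24/(0.284)² = 1097 N/m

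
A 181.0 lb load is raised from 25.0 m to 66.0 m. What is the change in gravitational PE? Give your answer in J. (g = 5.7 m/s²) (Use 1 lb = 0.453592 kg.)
Convert to SI: m = 82.1002 kg, Δh = 41.0 m
ΔPE = mgΔh = (82.1002)(5.7)(41.0) = 19190 J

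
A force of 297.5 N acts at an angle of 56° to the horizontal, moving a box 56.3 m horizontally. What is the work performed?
W = F·d·cosθ = (297.5)(56.3)cos(56°) = 9366 J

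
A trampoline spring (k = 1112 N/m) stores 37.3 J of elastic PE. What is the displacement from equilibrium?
x = √(2·PE/k) = √(2·37.3/1112) = 0.259 m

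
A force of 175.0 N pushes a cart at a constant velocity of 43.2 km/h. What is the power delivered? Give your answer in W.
Convert to SI: F = 175.0 N, v = 12.0 m/s
P = Fv = (175.0)(12.0) = 2100 W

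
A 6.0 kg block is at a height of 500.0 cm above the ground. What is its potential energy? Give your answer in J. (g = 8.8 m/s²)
Convert to SI: m = 6.0 kg, h = 5.0 m
PE = mgh = (6.0)(8.8)(5.0) = 264.0 J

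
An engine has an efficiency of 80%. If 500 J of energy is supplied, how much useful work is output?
W_out = η·W_in = 0.8·500 = 400.0 J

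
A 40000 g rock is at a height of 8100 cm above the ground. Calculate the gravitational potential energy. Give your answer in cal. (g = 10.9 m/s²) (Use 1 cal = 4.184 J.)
Convert to SI: m = 40.0 kg, h = 81.0 m
PE = mgh = (40.0)(10.9)(81.0) = 35316.0 J = 8441 cal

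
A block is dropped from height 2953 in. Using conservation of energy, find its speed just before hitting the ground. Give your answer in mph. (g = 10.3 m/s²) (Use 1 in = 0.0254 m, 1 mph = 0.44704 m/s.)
Convert to SI: h = 75.0062 m
mgh = ½mv² ⇒ v = √(2gh) = √(2·10.3·75.0062) = 39.3081 m/s = 87.93 mph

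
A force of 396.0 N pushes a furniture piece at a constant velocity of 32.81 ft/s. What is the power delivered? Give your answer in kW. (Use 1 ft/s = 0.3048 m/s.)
Convert to SI: F = 396.0 N, v = 10.0005 m/s
P = Fv = (396.0)(10.0005) = 3960.19 W = 3.96 kW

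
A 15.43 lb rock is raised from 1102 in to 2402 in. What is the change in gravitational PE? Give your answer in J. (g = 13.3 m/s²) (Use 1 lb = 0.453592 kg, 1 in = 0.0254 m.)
Convert to SI: m = 6.99892 kg, Δh = 33.02 m
ΔPE = mgΔh = (6.99892)(13.3)(33.02) = 3074 J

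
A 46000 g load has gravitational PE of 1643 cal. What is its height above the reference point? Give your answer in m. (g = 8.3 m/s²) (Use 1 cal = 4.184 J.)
Convert to SI: m = 46.0 kg, PE = 6874.31 J
h = PE/(mg) = 6874.31/(46.0·8.3) = 18.01 m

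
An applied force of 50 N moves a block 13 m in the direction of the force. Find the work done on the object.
W = F·d = (50)(13) = 650.0 J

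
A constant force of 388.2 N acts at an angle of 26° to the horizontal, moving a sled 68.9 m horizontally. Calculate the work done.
W = F·d·cosθ = (388.2)(68.9)cos(26°) = 24040 J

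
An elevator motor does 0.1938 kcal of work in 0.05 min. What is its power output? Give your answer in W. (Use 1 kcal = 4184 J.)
Convert to SI: W = 810.859 J, t = 3.0 s
P = W/t = 810.859/3.0 = 270.3 W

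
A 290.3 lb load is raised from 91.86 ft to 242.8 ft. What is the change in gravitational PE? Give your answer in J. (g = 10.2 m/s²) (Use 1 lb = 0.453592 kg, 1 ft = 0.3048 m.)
Convert to SI: m = 131.678 kg, Δh = 46.0065 m
ΔPE = mgΔh = (131.678)(10.2)(46.0065) = 61790 J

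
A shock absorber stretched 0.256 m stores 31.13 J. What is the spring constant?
k = 2·PE/x² = 2·31.13/(0.256)² = 950.0 N/m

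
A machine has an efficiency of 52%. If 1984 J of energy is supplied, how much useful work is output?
W_out = η·W_in = 0.52·1984 = 1031.68 J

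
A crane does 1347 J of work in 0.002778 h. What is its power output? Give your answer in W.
Convert to SI: W = 1347.0 J, t = 10.0008 s
P = W/t = 1347.0/10.0008 = 134.7 W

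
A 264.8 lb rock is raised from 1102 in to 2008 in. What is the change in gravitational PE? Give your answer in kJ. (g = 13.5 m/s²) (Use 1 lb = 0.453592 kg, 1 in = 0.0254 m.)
Convert to SI: m = 120.111 kg, Δh = 23.0124 m
ΔPE = mgΔh = (120.111)(13.5)(23.0124) = 37314.6 J = 37.31 kJ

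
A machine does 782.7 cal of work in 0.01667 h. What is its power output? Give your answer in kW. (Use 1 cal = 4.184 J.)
Convert to SI: W = 3274.82 J, t = 60.012 s
P = W/t = 3274.82/60.012 = 54.5694 W = 0.05457 kW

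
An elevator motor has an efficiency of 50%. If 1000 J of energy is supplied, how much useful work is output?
W_out = η·W_in = 0.5·1000 = 500.0 J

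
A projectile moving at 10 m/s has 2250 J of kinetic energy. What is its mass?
m = 2·KE/v² = 2·2250/(10)² = 45.0 kg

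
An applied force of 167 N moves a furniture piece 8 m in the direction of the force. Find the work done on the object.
W = F·d = (167)(8) = 1336 J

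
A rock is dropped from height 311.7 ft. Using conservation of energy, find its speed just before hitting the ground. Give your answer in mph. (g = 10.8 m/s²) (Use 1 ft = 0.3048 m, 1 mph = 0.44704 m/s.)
Convert to SI: h = 95.0062 m
mgh = ½mv² ⇒ v = √(2gh) = √(2·10.8·95.0062) = 45.3005 m/s = 101.3 mph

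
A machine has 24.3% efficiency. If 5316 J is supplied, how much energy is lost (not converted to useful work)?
W_lost = W_in(1 − η) = 5316·(1 − 0.243) = 4024 J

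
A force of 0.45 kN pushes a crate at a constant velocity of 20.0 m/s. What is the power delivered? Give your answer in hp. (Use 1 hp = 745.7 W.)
Convert to SI: F = 450.0 N, v = 20.0 m/s
P = Fv = (450.0)(20.0) = 9000.0 W = 12.07 hp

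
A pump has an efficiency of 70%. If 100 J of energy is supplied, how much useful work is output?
W_out = η·W_in = 0.7·100 = 70.0 J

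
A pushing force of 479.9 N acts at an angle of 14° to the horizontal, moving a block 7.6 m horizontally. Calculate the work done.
W = F·d·cosθ = (479.9)(7.6)cos(14°) = 3539 J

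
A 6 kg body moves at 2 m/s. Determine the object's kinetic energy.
KE = ½mv² = ½(6)(2)² = 12.0 J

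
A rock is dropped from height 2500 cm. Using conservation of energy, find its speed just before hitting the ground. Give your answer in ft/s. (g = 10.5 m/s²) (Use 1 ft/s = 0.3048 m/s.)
Convert to SI: h = 25.0 m
mgh = ½mv² ⇒ v = √(2gh) = √(2·10.5·25.0) = 22.9129 m/s = 75.17 ft/s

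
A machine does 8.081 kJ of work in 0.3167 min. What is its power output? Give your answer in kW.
Convert to SI: W = 8081.0 J, t = 19.002 s
P = W/t = 8081.0/19.002 = 425.271 W = 0.4253 kW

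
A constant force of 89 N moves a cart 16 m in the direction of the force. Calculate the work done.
W = F·d = (89)(16) = 1424 J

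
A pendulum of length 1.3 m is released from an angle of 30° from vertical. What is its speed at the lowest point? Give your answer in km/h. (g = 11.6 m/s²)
h = L(1 − cosθ) = 1.3(1 − cos30°) = 0.174167 m
v = √(2gh) = √(2·11.6·0.174167) = 2.01014 m/s = 7.237 km/h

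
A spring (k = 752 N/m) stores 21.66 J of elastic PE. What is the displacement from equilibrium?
x = √(2·PE/k) = √(2·21.66/752) = 0.24 m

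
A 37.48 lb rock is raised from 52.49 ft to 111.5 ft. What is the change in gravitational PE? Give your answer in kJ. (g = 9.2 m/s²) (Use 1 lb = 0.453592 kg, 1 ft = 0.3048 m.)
Convert to SI: m = 17.0006 kg, Δh = 17.9862 m
ΔPE = mgΔh = (17.0006)(9.2)(17.9862) = 2813.15 J = 2.813 kJ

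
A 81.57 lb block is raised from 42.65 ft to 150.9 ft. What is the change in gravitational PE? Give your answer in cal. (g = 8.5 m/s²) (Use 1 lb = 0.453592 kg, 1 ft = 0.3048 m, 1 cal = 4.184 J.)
Convert to SI: m = 36.9995 kg, Δh = 32.9946 m
ΔPE = mgΔh = (36.9995)(8.5)(32.9946) = 10376.7 J = 2480 cal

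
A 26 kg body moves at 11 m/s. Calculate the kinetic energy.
KE = ½mv² = ½(26)(11)² = 1573.0 J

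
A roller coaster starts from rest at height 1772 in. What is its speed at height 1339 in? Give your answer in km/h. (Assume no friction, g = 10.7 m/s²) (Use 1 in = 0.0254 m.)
Convert to SI: h₁−h₂ = 10.9982 m
mgh₁ = mgh₂ + ½mv² ⇒ v = √(2g(h₁−h₂)) = √(2·10.7·10.9982) = 15.3415 m/s = 55.23 km/h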